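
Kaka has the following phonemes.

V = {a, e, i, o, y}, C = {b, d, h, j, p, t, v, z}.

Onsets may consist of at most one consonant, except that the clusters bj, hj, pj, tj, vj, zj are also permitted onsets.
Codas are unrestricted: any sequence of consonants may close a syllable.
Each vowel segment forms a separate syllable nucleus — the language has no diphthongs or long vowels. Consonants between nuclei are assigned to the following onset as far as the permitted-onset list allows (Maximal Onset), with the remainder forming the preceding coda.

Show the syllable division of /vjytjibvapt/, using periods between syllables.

The vowels are y, i, a — 3 nuclei, so 3 syllables.
Between /y/ (V1) and /i/ (V2): /tj/ — entire cluster is a permitted onset → onset /tj/, coda ∅.
Between /i/ (V2) and /a/ (V3): /bv/ — longest licit onset from the right is /v/, leaving /b/ as coda.

vjy.tjib.vapt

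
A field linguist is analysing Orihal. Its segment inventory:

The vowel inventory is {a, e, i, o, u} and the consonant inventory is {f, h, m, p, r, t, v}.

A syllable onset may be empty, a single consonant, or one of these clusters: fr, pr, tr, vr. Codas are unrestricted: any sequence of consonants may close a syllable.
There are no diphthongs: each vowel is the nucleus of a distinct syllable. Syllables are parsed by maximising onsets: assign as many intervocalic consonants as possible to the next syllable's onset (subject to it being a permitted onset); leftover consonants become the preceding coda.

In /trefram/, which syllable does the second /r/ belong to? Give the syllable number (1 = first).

2

Nuclei (vowels): e, a → 2 syllables.
σ1/σ2 boundary: /fr/ is a licit onset in full, so it all attaches to the next syllable.
Result: tre.fram.
The second /r/ is in the onset of syllable 2 (/fram/).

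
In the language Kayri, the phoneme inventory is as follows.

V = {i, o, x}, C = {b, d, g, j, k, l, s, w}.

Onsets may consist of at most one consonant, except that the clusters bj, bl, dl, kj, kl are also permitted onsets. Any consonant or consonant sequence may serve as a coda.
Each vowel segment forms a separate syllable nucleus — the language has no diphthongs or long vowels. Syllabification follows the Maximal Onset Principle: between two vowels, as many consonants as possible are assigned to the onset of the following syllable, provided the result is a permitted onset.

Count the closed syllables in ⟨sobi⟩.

0

Nuclei (vowels): o, i → 2 syllables.
V1 /o/ – V2 /i/: /b/ → onset of the next syllable (single consonants are always licit onsets).
So the parse is so.bi.
Classifying each syllable: /so/ (open), /bi/ (open).
Closed syllables: 0.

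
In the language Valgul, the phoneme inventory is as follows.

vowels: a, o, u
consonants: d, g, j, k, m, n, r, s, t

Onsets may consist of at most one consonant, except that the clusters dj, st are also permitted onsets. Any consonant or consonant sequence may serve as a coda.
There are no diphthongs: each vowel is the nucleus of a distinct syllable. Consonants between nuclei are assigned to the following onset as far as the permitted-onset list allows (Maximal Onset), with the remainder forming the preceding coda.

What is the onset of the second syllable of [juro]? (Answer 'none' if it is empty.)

r

The vowels are u, o — 2 nuclei, so 2 syllables.
σ1/σ2 boundary: just /r/ — single C goes to the following onset.
So the parse is ju.ro.
Syllable 2 is /ro/: onset /r/, nucleus /o/, coda ∅.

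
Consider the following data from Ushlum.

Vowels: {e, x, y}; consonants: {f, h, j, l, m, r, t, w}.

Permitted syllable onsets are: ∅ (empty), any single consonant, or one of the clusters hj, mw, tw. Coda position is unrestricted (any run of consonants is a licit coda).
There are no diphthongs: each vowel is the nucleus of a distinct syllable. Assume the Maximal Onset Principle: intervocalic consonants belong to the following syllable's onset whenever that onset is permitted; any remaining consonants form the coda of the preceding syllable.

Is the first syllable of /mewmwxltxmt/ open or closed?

closed

The vowels are e, x, x — 3 nuclei, so 3 syllables.
Between /e/ (V1) and /x/ (V2): /wmw/ — longest licit onset from the right is /mw/, leaving /w/ as coda.
Between /x/ (V2) and /x/ (V3): cluster /lt/ — the longest permitted-onset suffix is /t/; onset = /t/, preceding coda = /l/.
Result: mew.mwxl.txmt.
Syllable 1 is /mew/ with coda /w/, so it is closed.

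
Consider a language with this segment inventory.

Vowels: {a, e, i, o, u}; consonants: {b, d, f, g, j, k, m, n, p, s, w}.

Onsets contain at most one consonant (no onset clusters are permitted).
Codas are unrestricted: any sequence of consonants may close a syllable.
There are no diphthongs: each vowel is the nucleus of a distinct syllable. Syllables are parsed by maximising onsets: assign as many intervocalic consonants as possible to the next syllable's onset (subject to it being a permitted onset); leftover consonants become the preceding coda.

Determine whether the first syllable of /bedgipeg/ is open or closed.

The vowels are e, i, e — 3 nuclei, so 3 syllables.
V1 /e/ – V2 /i/: cluster /dg/ — the longest permitted-onset suffix is /g/; onset = /g/, preceding coda = /d/.
V2 /i/ – V3 /e/: just /p/ — single C goes to the following onset.
Putting it together: bed.gi.peg.
Syllable 1 is /bed/ with coda /d/, so it is closed.

closed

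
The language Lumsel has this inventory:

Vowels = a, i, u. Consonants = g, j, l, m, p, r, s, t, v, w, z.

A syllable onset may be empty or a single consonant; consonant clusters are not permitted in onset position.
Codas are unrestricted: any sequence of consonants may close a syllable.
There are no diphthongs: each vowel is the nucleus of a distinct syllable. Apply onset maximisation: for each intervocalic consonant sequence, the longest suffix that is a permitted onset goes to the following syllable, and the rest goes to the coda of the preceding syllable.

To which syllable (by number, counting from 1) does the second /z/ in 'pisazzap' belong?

3

Vowels present: i, a, a; each is a nucleus, giving 3 syllables.
Between /i/ (V1) and /a/ (V2): /s/ → onset of the next syllable (single consonants are always licit onsets).
Between /a/ (V2) and /a/ (V3): /zz/ — longest licit onset from the right is /z/, leaving /z/ as coda.
Result: pi.saz.zap.
The second /z/ is in the onset of syllable 3 (/zap/).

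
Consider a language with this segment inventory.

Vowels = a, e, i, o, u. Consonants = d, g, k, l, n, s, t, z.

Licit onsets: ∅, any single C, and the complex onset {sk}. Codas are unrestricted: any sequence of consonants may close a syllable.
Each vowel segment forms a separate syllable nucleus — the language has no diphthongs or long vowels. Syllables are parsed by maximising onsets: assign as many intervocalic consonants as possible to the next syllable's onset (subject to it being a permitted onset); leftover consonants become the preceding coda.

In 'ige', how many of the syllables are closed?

0

Nuclei (vowels): i, e → 2 syllables.
/i…e/ gap (V1→V2): just /g/ — single C goes to the following onset.
Result: i.ge.
Classifying each syllable: /i/ (open), /ge/ (open).
Closed syllables: 0.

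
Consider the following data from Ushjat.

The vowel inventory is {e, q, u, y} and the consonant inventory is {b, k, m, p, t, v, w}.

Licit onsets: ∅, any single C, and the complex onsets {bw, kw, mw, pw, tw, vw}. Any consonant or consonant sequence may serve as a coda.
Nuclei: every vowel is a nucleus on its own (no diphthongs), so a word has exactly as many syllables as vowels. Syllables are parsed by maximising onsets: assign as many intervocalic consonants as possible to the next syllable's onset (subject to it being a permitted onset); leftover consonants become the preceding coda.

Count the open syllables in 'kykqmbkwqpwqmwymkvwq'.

Nuclei (vowels): y, q, q, q, y, q → 6 syllables.
V1 /y/ – V2 /q/: /k/ is a single consonant, so it becomes the next onset.
V2 /q/ – V3 /q/: /mbkw/; trying suffixes from longest down, /kw/ is the first permitted one, so coda /mb/ | onset /kw/.
V3 /q/ – V4 /q/: cluster /pw/ — /pw/ is itself a permitted onset, so the whole cluster goes right; preceding coda = ∅.
V4 /q/ – V5 /y/: /mw/ — entire cluster is a permitted onset → onset /mw/, coda ∅.
V5 /y/ – V6 /q/: /mkvw/ — longest licit onset from the right is /vw/, leaving /mk/ as coda.
Result: ky.kqmb.kwq.pwq.mwymk.vwq.
Classifying each syllable: /ky/ (open), /kqmb/ (closed), /kwq/ (open), /pwq/ (open), /mwymk/ (closed), /vwq/ (open).
Open syllables: 4.

4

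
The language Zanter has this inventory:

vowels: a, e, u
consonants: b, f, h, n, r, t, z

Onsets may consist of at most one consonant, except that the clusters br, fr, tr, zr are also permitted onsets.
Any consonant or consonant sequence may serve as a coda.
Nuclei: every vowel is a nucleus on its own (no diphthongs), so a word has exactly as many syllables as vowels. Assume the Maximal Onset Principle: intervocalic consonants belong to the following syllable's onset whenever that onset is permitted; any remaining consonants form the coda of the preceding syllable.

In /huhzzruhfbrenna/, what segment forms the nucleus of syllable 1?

u

Nuclei (vowels): u, u, e, a → 4 syllables.
The first nucleus (vowel 1 from the left) is /u/.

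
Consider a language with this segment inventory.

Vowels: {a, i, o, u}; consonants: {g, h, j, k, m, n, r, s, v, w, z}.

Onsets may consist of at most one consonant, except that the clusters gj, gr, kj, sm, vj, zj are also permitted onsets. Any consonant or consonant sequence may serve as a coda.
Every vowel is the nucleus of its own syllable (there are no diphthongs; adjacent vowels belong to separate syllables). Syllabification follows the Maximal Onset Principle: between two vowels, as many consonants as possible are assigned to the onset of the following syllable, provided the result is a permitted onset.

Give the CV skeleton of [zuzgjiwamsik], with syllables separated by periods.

CVC.CCV.CVC.CVC

Nuclei (vowels): u, i, a, i → 4 syllables.
Between /u/ (V1) and /i/ (V2): /zgj/ splits as /z/ + /gj/ (/gj/ is the longest suffix that is a licit onset).
Between /i/ (V2) and /a/ (V3): /w/ → onset of the next syllable (single consonants are always licit onsets).
Between /a/ (V3) and /i/ (V4): /ms/; trying suffixes from longest down, /s/ is the first permitted one, so coda /m/ | onset /s/.
Syllabification: zuz.gji.wam.sik.
Mapping each syllable to C/V: /zuz/ → CVC, /gji/ → CCV, /wam/ → CVC, /sik/ → CVC.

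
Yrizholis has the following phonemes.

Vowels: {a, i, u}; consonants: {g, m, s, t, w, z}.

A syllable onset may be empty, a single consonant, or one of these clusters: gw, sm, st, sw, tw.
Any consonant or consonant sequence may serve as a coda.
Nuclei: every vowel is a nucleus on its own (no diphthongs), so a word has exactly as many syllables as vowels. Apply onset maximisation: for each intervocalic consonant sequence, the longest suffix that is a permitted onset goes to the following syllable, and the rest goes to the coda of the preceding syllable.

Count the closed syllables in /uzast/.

Vowels present: u, a; each is a nucleus, giving 2 syllables.
/u…a/ gap (V1→V2): /z/ → onset of the next syllable (single consonants are always licit onsets).
Syllabification: u.zast.
Classifying each syllable: /u/ (open), /zast/ (closed).
Closed syllables: 1.

1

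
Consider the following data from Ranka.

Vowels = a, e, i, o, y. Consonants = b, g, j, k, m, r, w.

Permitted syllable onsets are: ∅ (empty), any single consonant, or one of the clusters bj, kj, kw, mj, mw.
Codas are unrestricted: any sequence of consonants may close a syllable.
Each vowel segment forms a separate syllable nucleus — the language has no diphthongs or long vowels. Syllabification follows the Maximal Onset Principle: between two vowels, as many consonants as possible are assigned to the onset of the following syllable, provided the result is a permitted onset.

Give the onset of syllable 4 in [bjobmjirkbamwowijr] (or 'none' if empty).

mw

Nuclei (vowels): o, i, a, o, i → 5 syllables.
σ1/σ2 boundary: /bmj/ — longest licit onset from the right is /mj/, leaving /b/ as coda.
σ2/σ3 boundary: /rkb/; trying suffixes from longest down, /b/ is the first permitted one, so coda /rk/ | onset /b/.
σ3/σ4 boundary: cluster /mw/ — /mw/ is itself a permitted onset, so the whole cluster goes right; preceding coda = ∅.
σ4/σ5 boundary: /w/ is a single consonant, so it becomes the next onset.
Result: bjob.mjirk.ba.mwo.wijr.
Syllable 4 is /mwo/: onset /mw/, nucleus /o/, coda ∅.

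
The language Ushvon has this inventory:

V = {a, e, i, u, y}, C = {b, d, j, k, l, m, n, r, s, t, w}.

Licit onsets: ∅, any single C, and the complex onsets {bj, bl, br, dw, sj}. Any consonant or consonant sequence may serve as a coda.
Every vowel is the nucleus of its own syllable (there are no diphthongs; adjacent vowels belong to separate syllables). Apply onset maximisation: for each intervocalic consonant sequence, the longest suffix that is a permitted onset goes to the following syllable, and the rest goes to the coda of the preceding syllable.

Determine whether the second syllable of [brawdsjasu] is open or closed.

open

The vowels are a, a, u — 3 nuclei, so 3 syllables.
V1 /a/ – V2 /a/: /wdsj/; trying suffixes from longest down, /sj/ is the first permitted one, so coda /wd/ | onset /sj/.
V2 /a/ – V3 /u/: just /s/ — single C goes to the following onset.
Result: brawd.sja.su.
Syllable 2 is /sja/; it ends in its nucleus with no coda, so it is open.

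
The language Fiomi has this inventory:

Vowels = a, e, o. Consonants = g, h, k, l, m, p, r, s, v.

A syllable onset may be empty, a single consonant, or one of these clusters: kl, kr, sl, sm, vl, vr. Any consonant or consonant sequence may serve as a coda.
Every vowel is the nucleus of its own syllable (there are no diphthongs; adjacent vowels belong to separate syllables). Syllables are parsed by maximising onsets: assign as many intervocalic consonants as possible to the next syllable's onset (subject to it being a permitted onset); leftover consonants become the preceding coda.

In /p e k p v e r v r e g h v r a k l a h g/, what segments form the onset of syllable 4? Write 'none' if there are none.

Nuclei (vowels): e, e, e, a, a → 5 syllables.
V1 /e/ – V2 /e/: cluster /kpv/ — the longest permitted-onset suffix is /v/; onset = /v/, preceding coda = /kp/.
V2 /e/ – V3 /e/: cluster /rvr/ — the longest permitted-onset suffix is /vr/; onset = /vr/, preceding coda = /r/.
V3 /e/ – V4 /a/: /ghvr/ splits as /gh/ + /vr/ (/vr/ is the longest suffix that is a licit onset).
V4 /a/ – V5 /a/: cluster /kl/ — /kl/ is itself a permitted onset, so the whole cluster goes right; preceding coda = ∅.
So the parse is pekp.ver.vregh.vra.klahg.
Syllable 4 is /vra/: onset /vr/, nucleus /a/, coda ∅.

vr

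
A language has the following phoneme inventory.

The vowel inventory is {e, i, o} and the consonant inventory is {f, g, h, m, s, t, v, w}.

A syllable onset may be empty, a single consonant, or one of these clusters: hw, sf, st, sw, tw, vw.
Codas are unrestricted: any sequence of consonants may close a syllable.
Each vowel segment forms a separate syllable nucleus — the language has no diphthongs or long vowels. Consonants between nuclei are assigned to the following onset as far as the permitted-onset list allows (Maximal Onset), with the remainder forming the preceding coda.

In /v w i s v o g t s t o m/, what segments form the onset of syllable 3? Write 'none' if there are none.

Nuclei (vowels): i, o, o → 3 syllables.
σ1/σ2 boundary: /sv/; trying suffixes from longest down, /v/ is the first permitted one, so coda /s/ | onset /v/.
σ2/σ3 boundary: cluster /gtst/ — the longest permitted-onset suffix is /st/; onset = /st/, preceding coda = /gt/.
Putting it together: vwis.vogt.stom.
Syllable 3 is /stom/: onset /st/, nucleus /o/, coda /m/.

st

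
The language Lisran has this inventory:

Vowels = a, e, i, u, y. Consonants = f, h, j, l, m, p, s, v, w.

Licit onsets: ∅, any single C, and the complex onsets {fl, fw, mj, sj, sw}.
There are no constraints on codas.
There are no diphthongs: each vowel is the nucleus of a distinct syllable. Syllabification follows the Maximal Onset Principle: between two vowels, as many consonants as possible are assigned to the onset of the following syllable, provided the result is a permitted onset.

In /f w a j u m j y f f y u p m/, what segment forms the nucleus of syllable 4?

Vowels present: a, u, y, y, u; each is a nucleus, giving 5 syllables.
The fourth nucleus (vowel 4 from the left) is /y/.

y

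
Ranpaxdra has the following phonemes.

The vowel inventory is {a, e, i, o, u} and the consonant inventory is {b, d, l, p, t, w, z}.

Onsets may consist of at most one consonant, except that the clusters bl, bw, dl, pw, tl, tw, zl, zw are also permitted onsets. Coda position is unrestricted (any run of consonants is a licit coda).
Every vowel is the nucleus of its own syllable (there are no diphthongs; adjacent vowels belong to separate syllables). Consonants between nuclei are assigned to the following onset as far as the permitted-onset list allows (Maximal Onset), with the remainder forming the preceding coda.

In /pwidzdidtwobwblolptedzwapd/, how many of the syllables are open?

0

The vowels are i, i, o, o, e, a — 6 nuclei, so 6 syllables.
V1 /i/ – V2 /i/: cluster /dzd/ — the longest permitted-onset suffix is /d/; onset = /d/, preceding coda = /dz/.
V2 /i/ – V3 /o/: cluster /dtw/ — the longest permitted-onset suffix is /tw/; onset = /tw/, preceding coda = /d/.
V3 /o/ – V4 /o/: cluster /bwbl/ — the longest permitted-onset suffix is /bl/; onset = /bl/, preceding coda = /bw/.
V4 /o/ – V5 /e/: /lpt/ — longest licit onset from the right is /t/, leaving /lp/ as coda.
V5 /e/ – V6 /a/: /dzw/ splits as /d/ + /zw/ (/zw/ is the longest suffix that is a licit onset).
Syllabification: pwidz.did.twobw.blolp.ted.zwapd.
Classifying each syllable: /pwidz/ (closed), /did/ (closed), /twobw/ (closed), /blolp/ (closed), /ted/ (closed), /zwapd/ (closed).
Open syllables: 0.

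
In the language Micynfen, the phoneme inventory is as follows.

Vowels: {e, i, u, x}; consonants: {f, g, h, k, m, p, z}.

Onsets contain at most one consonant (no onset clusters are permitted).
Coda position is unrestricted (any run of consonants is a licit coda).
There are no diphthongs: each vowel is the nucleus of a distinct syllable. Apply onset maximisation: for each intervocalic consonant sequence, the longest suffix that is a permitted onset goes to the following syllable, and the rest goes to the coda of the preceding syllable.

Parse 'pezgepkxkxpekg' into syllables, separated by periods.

Vowels present: e, e, x, x, e; each is a nucleus, giving 5 syllables.
σ1/σ2 boundary: /zg/ splits as /z/ + /g/ (/g/ is the longest suffix that is a licit onset).
σ2/σ3 boundary: /pk/ — longest licit onset from the right is /k/, leaving /p/ as coda.
σ3/σ4 boundary: /k/ is a single consonant, so it becomes the next onset.
σ4/σ5 boundary: /p/ is a single consonant, so it becomes the next onset.

pez.gep.kx.kx.pekg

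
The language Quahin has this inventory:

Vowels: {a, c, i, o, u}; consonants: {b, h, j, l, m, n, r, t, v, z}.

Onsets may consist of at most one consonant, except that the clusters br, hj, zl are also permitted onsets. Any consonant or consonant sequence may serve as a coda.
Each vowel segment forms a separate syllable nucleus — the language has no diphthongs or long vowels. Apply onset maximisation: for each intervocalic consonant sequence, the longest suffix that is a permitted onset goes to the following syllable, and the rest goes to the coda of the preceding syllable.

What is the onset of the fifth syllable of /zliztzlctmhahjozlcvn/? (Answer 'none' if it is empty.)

Vowels present: i, c, a, o, c; each is a nucleus, giving 5 syllables.
σ1/σ2 boundary: cluster /ztzl/ — the longest permitted-onset suffix is /zl/; onset = /zl/, preceding coda = /zt/.
σ2/σ3 boundary: /tmh/ splits as /tm/ + /h/ (/h/ is the longest suffix that is a licit onset).
σ3/σ4 boundary: /hj/ — entire cluster is a permitted onset → onset /hj/, coda ∅.
σ4/σ5 boundary: /zl/ is a licit onset in full, so it all attaches to the next syllable.
Putting it together: zlizt.zlctm.ha.hjo.zlcvn.
Syllable 5 is /zlcvn/: onset /zl/, nucleus /c/, coda /vn/.

zl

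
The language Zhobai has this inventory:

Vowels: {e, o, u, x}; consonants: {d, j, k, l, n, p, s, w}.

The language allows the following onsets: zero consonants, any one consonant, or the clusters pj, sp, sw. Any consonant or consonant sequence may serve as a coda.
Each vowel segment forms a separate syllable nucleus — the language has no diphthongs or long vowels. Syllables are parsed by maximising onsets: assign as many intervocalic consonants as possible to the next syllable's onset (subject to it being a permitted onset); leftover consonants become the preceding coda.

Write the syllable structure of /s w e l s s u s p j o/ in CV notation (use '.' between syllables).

Nuclei (vowels): e, u, o → 3 syllables.
Between /e/ (V1) and /u/ (V2): /lss/ splits as /ls/ + /s/ (/s/ is the longest suffix that is a licit onset).
Between /u/ (V2) and /o/ (V3): /spj/ — longest licit onset from the right is /pj/, leaving /s/ as coda.
Putting it together: swels.sus.pjo.
Mapping each syllable to C/V: /swels/ → CCVCC, /sus/ → CVC, /pjo/ → CCV.

CCVCC.CVC.CCV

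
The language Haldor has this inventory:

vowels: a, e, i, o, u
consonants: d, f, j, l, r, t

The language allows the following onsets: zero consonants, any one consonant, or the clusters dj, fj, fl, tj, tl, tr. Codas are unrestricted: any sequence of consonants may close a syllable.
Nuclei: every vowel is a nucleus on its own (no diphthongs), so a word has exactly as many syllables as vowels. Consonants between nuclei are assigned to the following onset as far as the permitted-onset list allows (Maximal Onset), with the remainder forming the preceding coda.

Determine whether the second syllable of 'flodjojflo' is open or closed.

closed

Nuclei (vowels): o, o, o → 3 syllables.
/o…o/ gap (V1→V2): /dj/ — entire cluster is a permitted onset → onset /dj/, coda ∅.
/o…o/ gap (V2→V3): /jfl/ splits as /j/ + /fl/ (/fl/ is the longest suffix that is a licit onset).
Syllabification: flo.djoj.flo.
Syllable 2 is /djoj/ with coda /j/, so it is closed.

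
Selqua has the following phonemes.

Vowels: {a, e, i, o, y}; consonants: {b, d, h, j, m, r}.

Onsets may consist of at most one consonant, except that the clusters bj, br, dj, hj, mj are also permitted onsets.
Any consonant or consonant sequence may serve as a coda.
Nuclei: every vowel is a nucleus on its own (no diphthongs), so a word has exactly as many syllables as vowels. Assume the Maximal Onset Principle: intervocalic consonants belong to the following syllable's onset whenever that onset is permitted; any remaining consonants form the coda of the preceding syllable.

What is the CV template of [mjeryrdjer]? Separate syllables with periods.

The vowels are e, y, e — 3 nuclei, so 3 syllables.
V1 /e/ – V2 /y/: just /r/ — single C goes to the following onset.
V2 /y/ – V3 /e/: cluster /rdj/ — the longest permitted-onset suffix is /dj/; onset = /dj/, preceding coda = /r/.
Syllabification: mje.ryr.djer.
Mapping each syllable to C/V: /mje/ → CCV, /ryr/ → CVC, /djer/ → CCVC.

CCV.CVC.CCVC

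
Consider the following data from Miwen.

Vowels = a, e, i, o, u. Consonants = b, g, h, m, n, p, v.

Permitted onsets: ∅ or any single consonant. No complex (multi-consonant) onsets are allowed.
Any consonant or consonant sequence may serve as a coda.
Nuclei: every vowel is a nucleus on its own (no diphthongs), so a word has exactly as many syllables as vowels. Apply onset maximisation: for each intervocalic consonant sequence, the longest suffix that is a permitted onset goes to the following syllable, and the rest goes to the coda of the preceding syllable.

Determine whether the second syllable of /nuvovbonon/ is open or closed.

Vowels present: u, o, o, o; each is a nucleus, giving 4 syllables.
/u…o/ gap (V1→V2): just /v/ — single C goes to the following onset.
/o…o/ gap (V2→V3): /vb/ splits as /v/ + /b/ (/b/ is the longest suffix that is a licit onset).
/o…o/ gap (V3→V4): /n/ is a single consonant, so it becomes the next onset.
Syllabification: nu.vov.bo.non.
Syllable 2 is /vov/ with coda /v/, so it is closed.

closed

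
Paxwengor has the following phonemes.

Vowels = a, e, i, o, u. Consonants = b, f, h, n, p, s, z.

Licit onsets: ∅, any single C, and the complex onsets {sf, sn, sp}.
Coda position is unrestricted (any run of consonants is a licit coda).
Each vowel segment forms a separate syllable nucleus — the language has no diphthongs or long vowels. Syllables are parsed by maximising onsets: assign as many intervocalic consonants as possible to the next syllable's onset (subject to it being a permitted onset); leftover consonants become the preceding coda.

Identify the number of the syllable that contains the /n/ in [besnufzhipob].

2

The vowels are e, u, i, o — 4 nuclei, so 4 syllables.
/e…u/ gap (V1→V2): /sn/ is a licit onset in full, so it all attaches to the next syllable.
/u…i/ gap (V2→V3): /fzh/; trying suffixes from longest down, /h/ is the first permitted one, so coda /fz/ | onset /h/.
/i…o/ gap (V3→V4): /p/ is a single consonant, so it becomes the next onset.
So the parse is be.snufz.hi.pob.
The /n/ is in the onset of syllable 2 (/snufz/).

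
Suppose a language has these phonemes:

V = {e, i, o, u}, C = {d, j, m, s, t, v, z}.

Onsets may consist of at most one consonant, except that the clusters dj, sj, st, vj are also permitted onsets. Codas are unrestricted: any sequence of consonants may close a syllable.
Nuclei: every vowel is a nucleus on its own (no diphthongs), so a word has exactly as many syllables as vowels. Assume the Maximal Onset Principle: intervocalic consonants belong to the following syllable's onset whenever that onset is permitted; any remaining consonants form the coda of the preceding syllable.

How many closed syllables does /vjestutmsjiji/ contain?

Nuclei (vowels): e, u, i, i → 4 syllables.
/e…u/ gap (V1→V2): /st/ — entire cluster is a permitted onset → onset /st/, coda ∅.
/u…i/ gap (V2→V3): cluster /tmsj/ — the longest permitted-onset suffix is /sj/; onset = /sj/, preceding coda = /tm/.
/i…i/ gap (V3→V4): just /j/ — single C goes to the following onset.
Result: vje.stutm.sji.ji.
Classifying each syllable: /vje/ (open), /stutm/ (closed), /sji/ (open), /ji/ (open).
Closed syllables: 1.

1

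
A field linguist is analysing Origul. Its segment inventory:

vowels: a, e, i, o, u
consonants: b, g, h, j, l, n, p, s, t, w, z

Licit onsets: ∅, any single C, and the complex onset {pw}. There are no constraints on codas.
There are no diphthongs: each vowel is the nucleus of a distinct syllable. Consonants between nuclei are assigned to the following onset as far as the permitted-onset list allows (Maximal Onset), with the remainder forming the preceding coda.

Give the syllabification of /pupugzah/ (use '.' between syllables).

The vowels are u, u, a — 3 nuclei, so 3 syllables.
Between /u/ (V1) and /u/ (V2): /p/ is a single consonant, so it becomes the next onset.
Between /u/ (V2) and /a/ (V3): /gz/; trying suffixes from longest down, /z/ is the first permitted one, so coda /g/ | onset /z/.

pu.pug.zah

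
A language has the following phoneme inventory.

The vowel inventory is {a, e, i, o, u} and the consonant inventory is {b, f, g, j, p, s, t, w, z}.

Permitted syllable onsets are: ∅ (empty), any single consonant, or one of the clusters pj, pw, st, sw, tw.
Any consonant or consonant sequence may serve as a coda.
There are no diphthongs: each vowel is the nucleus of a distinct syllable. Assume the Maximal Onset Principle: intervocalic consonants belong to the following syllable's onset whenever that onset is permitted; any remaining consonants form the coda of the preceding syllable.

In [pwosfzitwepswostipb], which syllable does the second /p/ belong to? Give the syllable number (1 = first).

The vowels are o, i, e, o, i — 5 nuclei, so 5 syllables.
V1 /o/ – V2 /i/: cluster /sfz/ — the longest permitted-onset suffix is /z/; onset = /z/, preceding coda = /sf/.
V2 /i/ – V3 /e/: cluster /tw/ — /tw/ is itself a permitted onset, so the whole cluster goes right; preceding coda = ∅.
V3 /e/ – V4 /o/: /psw/; trying suffixes from longest down, /sw/ is the first permitted one, so coda /p/ | onset /sw/.
V4 /o/ – V5 /i/: cluster /st/ — /st/ is itself a permitted onset, so the whole cluster goes right; preceding coda = ∅.
Putting it together: pwosf.zi.twep.swo.stipb.
The second /p/ is in the coda of syllable 3 (/twep/).

3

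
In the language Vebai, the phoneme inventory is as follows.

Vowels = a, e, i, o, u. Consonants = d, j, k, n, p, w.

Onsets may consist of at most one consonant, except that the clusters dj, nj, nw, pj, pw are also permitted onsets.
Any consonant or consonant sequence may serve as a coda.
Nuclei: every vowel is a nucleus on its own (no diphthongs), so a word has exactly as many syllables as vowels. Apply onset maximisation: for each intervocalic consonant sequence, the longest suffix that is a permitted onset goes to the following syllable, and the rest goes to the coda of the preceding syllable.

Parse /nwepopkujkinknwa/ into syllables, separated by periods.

nwe.pop.kuj.kink.nwa

The vowels are e, o, u, i, a — 5 nuclei, so 5 syllables.
/e…o/ gap (V1→V2): /p/ → onset of the next syllable (single consonants are always licit onsets).
/o…u/ gap (V2→V3): cluster /pk/ — the longest permitted-onset suffix is /k/; onset = /k/, preceding coda = /p/.
/u…i/ gap (V3→V4): /jk/ splits as /j/ + /k/ (/k/ is the longest suffix that is a licit onset).
/i…a/ gap (V4→V5): cluster /nknw/ — the longest permitted-onset suffix is /nw/; onset = /nw/, preceding coda = /nk/.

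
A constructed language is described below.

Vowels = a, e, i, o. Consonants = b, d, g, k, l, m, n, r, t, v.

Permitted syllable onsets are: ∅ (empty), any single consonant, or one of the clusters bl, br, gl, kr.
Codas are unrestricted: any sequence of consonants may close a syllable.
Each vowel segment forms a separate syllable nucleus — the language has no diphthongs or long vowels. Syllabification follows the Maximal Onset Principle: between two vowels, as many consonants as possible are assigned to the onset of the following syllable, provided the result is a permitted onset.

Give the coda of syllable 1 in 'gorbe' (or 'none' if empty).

r

Nuclei (vowels): o, e → 2 syllables.
σ1/σ2 boundary: /rb/ splits as /r/ + /b/ (/b/ is the longest suffix that is a licit onset).
Putting it together: gor.be.
Syllable 1 is /gor/: onset /g/, nucleus /o/, coda /r/.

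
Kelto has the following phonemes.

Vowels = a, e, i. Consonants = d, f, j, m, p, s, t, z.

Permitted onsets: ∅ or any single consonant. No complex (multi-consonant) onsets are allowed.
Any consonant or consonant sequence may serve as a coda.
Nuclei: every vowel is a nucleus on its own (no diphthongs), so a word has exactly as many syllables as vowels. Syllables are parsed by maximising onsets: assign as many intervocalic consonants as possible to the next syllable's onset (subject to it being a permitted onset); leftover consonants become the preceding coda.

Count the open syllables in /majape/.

3

Nuclei (vowels): a, a, e → 3 syllables.
/a…a/ gap (V1→V2): /j/ → onset of the next syllable (single consonants are always licit onsets).
/a…e/ gap (V2→V3): /p/ is a single consonant, so it becomes the next onset.
So the parse is ma.ja.pe.
Classifying each syllable: /ma/ (open), /ja/ (open), /pe/ (open).
Open syllables: 3.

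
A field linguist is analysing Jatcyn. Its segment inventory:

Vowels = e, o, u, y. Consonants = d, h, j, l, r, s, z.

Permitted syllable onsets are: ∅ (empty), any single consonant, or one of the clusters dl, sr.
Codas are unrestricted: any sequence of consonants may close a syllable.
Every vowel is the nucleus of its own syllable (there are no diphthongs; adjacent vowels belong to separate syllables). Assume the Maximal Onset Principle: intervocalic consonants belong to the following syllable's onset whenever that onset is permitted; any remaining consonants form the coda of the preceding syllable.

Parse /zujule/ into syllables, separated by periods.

zu.ju.le

Vowels present: u, u, e; each is a nucleus, giving 3 syllables.
V1 /u/ – V2 /u/: /j/ is a single consonant, so it becomes the next onset.
V2 /u/ – V3 /e/: /l/ → onset of the next syllable (single consonants are always licit onsets).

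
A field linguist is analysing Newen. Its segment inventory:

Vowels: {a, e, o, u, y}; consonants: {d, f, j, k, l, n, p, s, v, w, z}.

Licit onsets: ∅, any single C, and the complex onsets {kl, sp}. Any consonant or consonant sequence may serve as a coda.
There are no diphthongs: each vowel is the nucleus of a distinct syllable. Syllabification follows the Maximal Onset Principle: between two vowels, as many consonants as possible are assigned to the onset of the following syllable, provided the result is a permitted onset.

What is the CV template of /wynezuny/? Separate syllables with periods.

The vowels are y, e, u, y — 4 nuclei, so 4 syllables.
/y…e/ gap (V1→V2): /n/ → onset of the next syllable (single consonants are always licit onsets).
/e…u/ gap (V2→V3): just /z/ — single C goes to the following onset.
/u…y/ gap (V3→V4): just /n/ — single C goes to the following onset.
Result: wy.ne.zu.ny.
Mapping each syllable to C/V: /wy/ → CV, /ne/ → CV, /zu/ → CV, /ny/ → CV.

CV.CV.CV.CV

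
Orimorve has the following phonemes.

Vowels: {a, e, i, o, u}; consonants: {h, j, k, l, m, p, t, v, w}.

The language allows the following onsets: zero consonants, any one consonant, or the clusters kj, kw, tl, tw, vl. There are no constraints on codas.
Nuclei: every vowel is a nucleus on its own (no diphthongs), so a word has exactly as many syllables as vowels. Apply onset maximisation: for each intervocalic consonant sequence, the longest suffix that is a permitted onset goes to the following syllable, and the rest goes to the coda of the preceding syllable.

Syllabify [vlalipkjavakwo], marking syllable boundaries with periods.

Vowels present: a, i, a, a, o; each is a nucleus, giving 5 syllables.
σ1/σ2 boundary: /l/ is a single consonant, so it becomes the next onset.
σ2/σ3 boundary: /pkj/; trying suffixes from longest down, /kj/ is the first permitted one, so coda /p/ | onset /kj/.
σ3/σ4 boundary: just /v/ — single C goes to the following onset.
σ4/σ5 boundary: /kw/ — entire cluster is a permitted onset → onset /kw/, coda ∅.

vla.lip.kja.va.kwo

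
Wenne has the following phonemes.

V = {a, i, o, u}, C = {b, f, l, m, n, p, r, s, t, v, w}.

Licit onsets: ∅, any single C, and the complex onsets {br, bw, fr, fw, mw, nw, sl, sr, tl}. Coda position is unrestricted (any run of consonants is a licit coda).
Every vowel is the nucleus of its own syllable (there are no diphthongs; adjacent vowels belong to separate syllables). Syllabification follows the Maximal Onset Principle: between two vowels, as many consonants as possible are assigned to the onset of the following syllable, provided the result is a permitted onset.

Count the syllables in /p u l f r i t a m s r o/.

4

Nuclei (vowels): u, i, a, o → 4 syllables.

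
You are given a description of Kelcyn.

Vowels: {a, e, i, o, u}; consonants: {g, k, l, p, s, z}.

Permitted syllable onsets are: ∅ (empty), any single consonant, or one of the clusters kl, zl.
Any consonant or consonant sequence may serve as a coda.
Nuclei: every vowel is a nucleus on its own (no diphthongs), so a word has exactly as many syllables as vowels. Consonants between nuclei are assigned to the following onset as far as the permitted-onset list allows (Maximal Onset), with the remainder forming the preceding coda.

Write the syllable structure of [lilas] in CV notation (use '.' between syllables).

CV.CVC

Nuclei (vowels): i, a → 2 syllables.
V1 /i/ – V2 /a/: /l/ is a single consonant, so it becomes the next onset.
So the parse is li.las.
Mapping each syllable to C/V: /li/ → CV, /las/ → CVC.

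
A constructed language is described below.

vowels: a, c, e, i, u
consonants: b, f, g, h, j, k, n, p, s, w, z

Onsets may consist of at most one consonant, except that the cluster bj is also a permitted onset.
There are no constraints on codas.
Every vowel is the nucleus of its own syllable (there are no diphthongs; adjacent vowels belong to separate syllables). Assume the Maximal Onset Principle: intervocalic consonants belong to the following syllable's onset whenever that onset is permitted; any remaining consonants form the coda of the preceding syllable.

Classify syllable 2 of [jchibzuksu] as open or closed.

closed

Vowels present: c, i, u, u; each is a nucleus, giving 4 syllables.
σ1/σ2 boundary: /h/ → onset of the next syllable (single consonants are always licit onsets).
σ2/σ3 boundary: cluster /bz/ — the longest permitted-onset suffix is /z/; onset = /z/, preceding coda = /b/.
σ3/σ4 boundary: /ks/; trying suffixes from longest down, /s/ is the first permitted one, so coda /k/ | onset /s/.
Putting it together: jc.hib.zuk.su.
Syllable 2 is /hib/ with coda /b/, so it is closed.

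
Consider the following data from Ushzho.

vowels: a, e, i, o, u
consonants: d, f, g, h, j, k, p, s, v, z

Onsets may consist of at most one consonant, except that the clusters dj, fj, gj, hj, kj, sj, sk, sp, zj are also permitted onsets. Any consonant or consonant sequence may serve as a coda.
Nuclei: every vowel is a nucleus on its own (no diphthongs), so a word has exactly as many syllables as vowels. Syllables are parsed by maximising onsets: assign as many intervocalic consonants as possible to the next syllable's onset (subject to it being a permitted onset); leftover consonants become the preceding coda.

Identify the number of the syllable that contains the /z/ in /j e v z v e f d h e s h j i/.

1

The vowels are e, e, e, i — 4 nuclei, so 4 syllables.
/e…e/ gap (V1→V2): /vzv/ splits as /vz/ + /v/ (/v/ is the longest suffix that is a licit onset).
/e…e/ gap (V2→V3): /fdh/ — longest licit onset from the right is /h/, leaving /fd/ as coda.
/e…i/ gap (V3→V4): /shj/ — longest licit onset from the right is /hj/, leaving /s/ as coda.
Syllabification: jevz.vefd.hes.hji.
The /z/ is in the coda of syllable 1 (/jevz/).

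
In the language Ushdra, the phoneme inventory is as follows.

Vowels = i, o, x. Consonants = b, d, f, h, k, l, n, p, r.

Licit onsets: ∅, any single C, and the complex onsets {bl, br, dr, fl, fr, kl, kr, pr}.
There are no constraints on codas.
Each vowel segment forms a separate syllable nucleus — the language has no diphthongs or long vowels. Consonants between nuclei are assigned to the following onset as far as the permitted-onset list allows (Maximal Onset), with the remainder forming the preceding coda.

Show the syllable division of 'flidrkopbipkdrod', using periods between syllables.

flidr.kop.bipk.drod

Nuclei (vowels): i, o, i, o → 4 syllables.
σ1/σ2 boundary: cluster /drk/ — the longest permitted-onset suffix is /k/; onset = /k/, preceding coda = /dr/.
σ2/σ3 boundary: /pb/; trying suffixes from longest down, /b/ is the first permitted one, so coda /p/ | onset /b/.
σ3/σ4 boundary: /pkdr/; trying suffixes from longest down, /dr/ is the first permitted one, so coda /pk/ | onset /dr/.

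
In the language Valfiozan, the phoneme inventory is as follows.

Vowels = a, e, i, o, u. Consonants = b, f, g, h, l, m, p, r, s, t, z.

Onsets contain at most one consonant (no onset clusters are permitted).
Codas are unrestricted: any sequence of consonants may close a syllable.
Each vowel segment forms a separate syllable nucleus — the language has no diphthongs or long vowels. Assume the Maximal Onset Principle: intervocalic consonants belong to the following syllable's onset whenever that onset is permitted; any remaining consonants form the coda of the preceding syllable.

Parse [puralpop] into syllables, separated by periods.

Nuclei (vowels): u, a, o → 3 syllables.
/u…a/ gap (V1→V2): /r/ is a single consonant, so it becomes the next onset.
/a…o/ gap (V2→V3): /lp/ splits as /l/ + /p/ (/p/ is the longest suffix that is a licit onset).

pu.ral.pop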